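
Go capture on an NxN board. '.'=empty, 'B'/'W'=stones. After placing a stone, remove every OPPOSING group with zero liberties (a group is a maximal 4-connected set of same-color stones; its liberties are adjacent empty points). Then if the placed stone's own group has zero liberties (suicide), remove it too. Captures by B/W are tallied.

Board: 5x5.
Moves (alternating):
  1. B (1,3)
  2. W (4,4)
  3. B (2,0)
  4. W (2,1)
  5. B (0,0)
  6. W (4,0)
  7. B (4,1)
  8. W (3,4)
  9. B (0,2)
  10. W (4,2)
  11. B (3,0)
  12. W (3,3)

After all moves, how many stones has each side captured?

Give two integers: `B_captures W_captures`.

Move 1: B@(1,3) -> caps B=0 W=0
Move 2: W@(4,4) -> caps B=0 W=0
Move 3: B@(2,0) -> caps B=0 W=0
Move 4: W@(2,1) -> caps B=0 W=0
Move 5: B@(0,0) -> caps B=0 W=0
Move 6: W@(4,0) -> caps B=0 W=0
Move 7: B@(4,1) -> caps B=0 W=0
Move 8: W@(3,4) -> caps B=0 W=0
Move 9: B@(0,2) -> caps B=0 W=0
Move 10: W@(4,2) -> caps B=0 W=0
Move 11: B@(3,0) -> caps B=1 W=0
Move 12: W@(3,3) -> caps B=1 W=0

Answer: 1 0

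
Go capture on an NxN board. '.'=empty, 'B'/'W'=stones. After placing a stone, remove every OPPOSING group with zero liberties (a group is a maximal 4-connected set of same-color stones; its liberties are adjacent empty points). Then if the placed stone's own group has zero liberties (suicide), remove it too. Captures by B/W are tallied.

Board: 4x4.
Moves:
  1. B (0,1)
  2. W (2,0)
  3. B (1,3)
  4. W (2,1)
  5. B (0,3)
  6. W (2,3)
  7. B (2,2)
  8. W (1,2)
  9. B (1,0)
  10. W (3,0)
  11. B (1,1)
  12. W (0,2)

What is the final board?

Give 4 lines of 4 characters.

Move 1: B@(0,1) -> caps B=0 W=0
Move 2: W@(2,0) -> caps B=0 W=0
Move 3: B@(1,3) -> caps B=0 W=0
Move 4: W@(2,1) -> caps B=0 W=0
Move 5: B@(0,3) -> caps B=0 W=0
Move 6: W@(2,3) -> caps B=0 W=0
Move 7: B@(2,2) -> caps B=0 W=0
Move 8: W@(1,2) -> caps B=0 W=0
Move 9: B@(1,0) -> caps B=0 W=0
Move 10: W@(3,0) -> caps B=0 W=0
Move 11: B@(1,1) -> caps B=0 W=0
Move 12: W@(0,2) -> caps B=0 W=2

Answer: .BW.
BBW.
WWBW
W...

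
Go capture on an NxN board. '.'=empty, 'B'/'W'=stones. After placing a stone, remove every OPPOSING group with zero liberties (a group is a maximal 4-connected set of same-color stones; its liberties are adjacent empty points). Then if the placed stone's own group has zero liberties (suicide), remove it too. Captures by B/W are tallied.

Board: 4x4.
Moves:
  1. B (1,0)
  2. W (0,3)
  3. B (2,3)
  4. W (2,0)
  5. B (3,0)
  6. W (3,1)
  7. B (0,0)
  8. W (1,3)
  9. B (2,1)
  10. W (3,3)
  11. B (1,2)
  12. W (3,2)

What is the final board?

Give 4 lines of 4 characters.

Answer: B..W
B.BW
WB.B
.WWW

Derivation:
Move 1: B@(1,0) -> caps B=0 W=0
Move 2: W@(0,3) -> caps B=0 W=0
Move 3: B@(2,3) -> caps B=0 W=0
Move 4: W@(2,0) -> caps B=0 W=0
Move 5: B@(3,0) -> caps B=0 W=0
Move 6: W@(3,1) -> caps B=0 W=1
Move 7: B@(0,0) -> caps B=0 W=1
Move 8: W@(1,3) -> caps B=0 W=1
Move 9: B@(2,1) -> caps B=0 W=1
Move 10: W@(3,3) -> caps B=0 W=1
Move 11: B@(1,2) -> caps B=0 W=1
Move 12: W@(3,2) -> caps B=0 W=1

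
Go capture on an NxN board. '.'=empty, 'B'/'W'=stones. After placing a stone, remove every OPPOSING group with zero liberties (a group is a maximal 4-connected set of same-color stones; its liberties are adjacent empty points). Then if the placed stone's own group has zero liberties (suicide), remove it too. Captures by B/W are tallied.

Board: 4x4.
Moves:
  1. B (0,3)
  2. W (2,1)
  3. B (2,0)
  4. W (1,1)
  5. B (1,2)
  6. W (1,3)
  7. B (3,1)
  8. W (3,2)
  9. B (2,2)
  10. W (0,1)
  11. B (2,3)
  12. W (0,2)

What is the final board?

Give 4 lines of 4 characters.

Move 1: B@(0,3) -> caps B=0 W=0
Move 2: W@(2,1) -> caps B=0 W=0
Move 3: B@(2,0) -> caps B=0 W=0
Move 4: W@(1,1) -> caps B=0 W=0
Move 5: B@(1,2) -> caps B=0 W=0
Move 6: W@(1,3) -> caps B=0 W=0
Move 7: B@(3,1) -> caps B=0 W=0
Move 8: W@(3,2) -> caps B=0 W=0
Move 9: B@(2,2) -> caps B=0 W=0
Move 10: W@(0,1) -> caps B=0 W=0
Move 11: B@(2,3) -> caps B=1 W=0
Move 12: W@(0,2) -> caps B=1 W=0

Answer: .WWB
.WB.
BWBB
.BW.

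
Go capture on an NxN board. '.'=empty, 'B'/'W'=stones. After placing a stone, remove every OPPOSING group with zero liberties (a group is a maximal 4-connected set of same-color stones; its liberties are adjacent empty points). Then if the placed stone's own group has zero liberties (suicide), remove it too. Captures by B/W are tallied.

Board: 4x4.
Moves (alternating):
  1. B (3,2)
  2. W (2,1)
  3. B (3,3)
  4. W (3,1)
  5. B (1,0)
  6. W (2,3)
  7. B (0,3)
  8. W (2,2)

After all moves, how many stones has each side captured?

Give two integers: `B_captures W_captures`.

Answer: 0 2

Derivation:
Move 1: B@(3,2) -> caps B=0 W=0
Move 2: W@(2,1) -> caps B=0 W=0
Move 3: B@(3,3) -> caps B=0 W=0
Move 4: W@(3,1) -> caps B=0 W=0
Move 5: B@(1,0) -> caps B=0 W=0
Move 6: W@(2,3) -> caps B=0 W=0
Move 7: B@(0,3) -> caps B=0 W=0
Move 8: W@(2,2) -> caps B=0 W=2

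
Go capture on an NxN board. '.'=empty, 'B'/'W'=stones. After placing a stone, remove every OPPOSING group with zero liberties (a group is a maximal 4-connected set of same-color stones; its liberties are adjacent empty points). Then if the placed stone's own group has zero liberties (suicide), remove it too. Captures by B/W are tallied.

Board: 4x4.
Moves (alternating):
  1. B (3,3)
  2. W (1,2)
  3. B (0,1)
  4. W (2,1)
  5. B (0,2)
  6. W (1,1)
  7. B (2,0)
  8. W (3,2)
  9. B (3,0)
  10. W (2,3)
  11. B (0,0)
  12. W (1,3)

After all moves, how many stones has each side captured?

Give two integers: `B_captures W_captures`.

Move 1: B@(3,3) -> caps B=0 W=0
Move 2: W@(1,2) -> caps B=0 W=0
Move 3: B@(0,1) -> caps B=0 W=0
Move 4: W@(2,1) -> caps B=0 W=0
Move 5: B@(0,2) -> caps B=0 W=0
Move 6: W@(1,1) -> caps B=0 W=0
Move 7: B@(2,0) -> caps B=0 W=0
Move 8: W@(3,2) -> caps B=0 W=0
Move 9: B@(3,0) -> caps B=0 W=0
Move 10: W@(2,3) -> caps B=0 W=1
Move 11: B@(0,0) -> caps B=0 W=1
Move 12: W@(1,3) -> caps B=0 W=1

Answer: 0 1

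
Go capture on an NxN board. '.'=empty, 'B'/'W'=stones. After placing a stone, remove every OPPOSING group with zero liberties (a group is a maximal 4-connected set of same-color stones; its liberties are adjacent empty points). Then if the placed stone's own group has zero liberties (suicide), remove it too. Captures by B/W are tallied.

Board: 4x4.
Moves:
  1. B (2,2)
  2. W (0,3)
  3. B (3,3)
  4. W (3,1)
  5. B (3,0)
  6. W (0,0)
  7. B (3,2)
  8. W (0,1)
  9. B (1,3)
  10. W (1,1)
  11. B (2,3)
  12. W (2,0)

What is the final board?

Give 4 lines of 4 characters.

Move 1: B@(2,2) -> caps B=0 W=0
Move 2: W@(0,3) -> caps B=0 W=0
Move 3: B@(3,3) -> caps B=0 W=0
Move 4: W@(3,1) -> caps B=0 W=0
Move 5: B@(3,0) -> caps B=0 W=0
Move 6: W@(0,0) -> caps B=0 W=0
Move 7: B@(3,2) -> caps B=0 W=0
Move 8: W@(0,1) -> caps B=0 W=0
Move 9: B@(1,3) -> caps B=0 W=0
Move 10: W@(1,1) -> caps B=0 W=0
Move 11: B@(2,3) -> caps B=0 W=0
Move 12: W@(2,0) -> caps B=0 W=1

Answer: WW.W
.W.B
W.BB
.WBB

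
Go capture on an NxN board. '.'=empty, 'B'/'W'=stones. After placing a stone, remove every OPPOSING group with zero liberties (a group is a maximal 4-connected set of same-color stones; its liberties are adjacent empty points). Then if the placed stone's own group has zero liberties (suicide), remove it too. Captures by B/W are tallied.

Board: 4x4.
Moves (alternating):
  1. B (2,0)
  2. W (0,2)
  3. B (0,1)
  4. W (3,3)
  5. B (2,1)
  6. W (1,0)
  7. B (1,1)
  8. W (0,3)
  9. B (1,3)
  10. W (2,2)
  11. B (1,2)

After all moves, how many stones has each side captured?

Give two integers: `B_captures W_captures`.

Move 1: B@(2,0) -> caps B=0 W=0
Move 2: W@(0,2) -> caps B=0 W=0
Move 3: B@(0,1) -> caps B=0 W=0
Move 4: W@(3,3) -> caps B=0 W=0
Move 5: B@(2,1) -> caps B=0 W=0
Move 6: W@(1,0) -> caps B=0 W=0
Move 7: B@(1,1) -> caps B=0 W=0
Move 8: W@(0,3) -> caps B=0 W=0
Move 9: B@(1,3) -> caps B=0 W=0
Move 10: W@(2,2) -> caps B=0 W=0
Move 11: B@(1,2) -> caps B=2 W=0

Answer: 2 0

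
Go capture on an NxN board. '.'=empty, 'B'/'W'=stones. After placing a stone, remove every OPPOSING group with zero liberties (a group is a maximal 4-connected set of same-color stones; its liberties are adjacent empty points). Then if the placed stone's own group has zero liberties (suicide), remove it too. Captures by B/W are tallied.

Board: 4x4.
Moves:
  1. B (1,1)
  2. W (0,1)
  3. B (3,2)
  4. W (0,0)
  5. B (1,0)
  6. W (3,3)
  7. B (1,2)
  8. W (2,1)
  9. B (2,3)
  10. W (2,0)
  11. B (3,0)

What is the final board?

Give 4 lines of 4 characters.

Move 1: B@(1,1) -> caps B=0 W=0
Move 2: W@(0,1) -> caps B=0 W=0
Move 3: B@(3,2) -> caps B=0 W=0
Move 4: W@(0,0) -> caps B=0 W=0
Move 5: B@(1,0) -> caps B=0 W=0
Move 6: W@(3,3) -> caps B=0 W=0
Move 7: B@(1,2) -> caps B=0 W=0
Move 8: W@(2,1) -> caps B=0 W=0
Move 9: B@(2,3) -> caps B=1 W=0
Move 10: W@(2,0) -> caps B=1 W=0
Move 11: B@(3,0) -> caps B=1 W=0

Answer: WW..
BBB.
WW.B
B.B.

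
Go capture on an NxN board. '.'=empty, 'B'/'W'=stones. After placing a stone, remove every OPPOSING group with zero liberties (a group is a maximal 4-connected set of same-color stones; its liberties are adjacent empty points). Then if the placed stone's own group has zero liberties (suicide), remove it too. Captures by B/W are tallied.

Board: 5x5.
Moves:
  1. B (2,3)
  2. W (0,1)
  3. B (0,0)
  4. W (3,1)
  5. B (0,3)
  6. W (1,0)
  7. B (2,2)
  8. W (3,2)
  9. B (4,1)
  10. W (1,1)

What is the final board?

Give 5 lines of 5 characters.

Move 1: B@(2,3) -> caps B=0 W=0
Move 2: W@(0,1) -> caps B=0 W=0
Move 3: B@(0,0) -> caps B=0 W=0
Move 4: W@(3,1) -> caps B=0 W=0
Move 5: B@(0,3) -> caps B=0 W=0
Move 6: W@(1,0) -> caps B=0 W=1
Move 7: B@(2,2) -> caps B=0 W=1
Move 8: W@(3,2) -> caps B=0 W=1
Move 9: B@(4,1) -> caps B=0 W=1
Move 10: W@(1,1) -> caps B=0 W=1

Answer: .W.B.
WW...
..BB.
.WW..
.B...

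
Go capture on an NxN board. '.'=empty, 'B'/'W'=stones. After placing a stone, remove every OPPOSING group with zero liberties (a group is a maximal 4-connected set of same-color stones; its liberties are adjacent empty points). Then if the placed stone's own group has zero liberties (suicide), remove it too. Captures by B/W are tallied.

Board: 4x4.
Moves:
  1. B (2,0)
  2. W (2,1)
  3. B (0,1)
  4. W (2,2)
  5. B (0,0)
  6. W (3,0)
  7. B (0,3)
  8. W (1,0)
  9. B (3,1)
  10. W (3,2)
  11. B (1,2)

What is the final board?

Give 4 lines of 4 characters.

Answer: BB.B
W.B.
.WW.
W.W.

Derivation:
Move 1: B@(2,0) -> caps B=0 W=0
Move 2: W@(2,1) -> caps B=0 W=0
Move 3: B@(0,1) -> caps B=0 W=0
Move 4: W@(2,2) -> caps B=0 W=0
Move 5: B@(0,0) -> caps B=0 W=0
Move 6: W@(3,0) -> caps B=0 W=0
Move 7: B@(0,3) -> caps B=0 W=0
Move 8: W@(1,0) -> caps B=0 W=1
Move 9: B@(3,1) -> caps B=0 W=1
Move 10: W@(3,2) -> caps B=0 W=2
Move 11: B@(1,2) -> caps B=0 W=2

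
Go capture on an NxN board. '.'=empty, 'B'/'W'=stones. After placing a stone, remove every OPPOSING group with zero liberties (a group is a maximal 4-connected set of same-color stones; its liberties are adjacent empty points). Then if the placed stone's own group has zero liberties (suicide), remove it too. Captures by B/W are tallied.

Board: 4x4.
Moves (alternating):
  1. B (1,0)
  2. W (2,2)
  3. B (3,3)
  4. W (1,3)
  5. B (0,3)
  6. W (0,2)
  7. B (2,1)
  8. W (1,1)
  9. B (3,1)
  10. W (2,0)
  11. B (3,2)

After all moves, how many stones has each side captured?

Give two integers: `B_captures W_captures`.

Move 1: B@(1,0) -> caps B=0 W=0
Move 2: W@(2,2) -> caps B=0 W=0
Move 3: B@(3,3) -> caps B=0 W=0
Move 4: W@(1,3) -> caps B=0 W=0
Move 5: B@(0,3) -> caps B=0 W=0
Move 6: W@(0,2) -> caps B=0 W=1
Move 7: B@(2,1) -> caps B=0 W=1
Move 8: W@(1,1) -> caps B=0 W=1
Move 9: B@(3,1) -> caps B=0 W=1
Move 10: W@(2,0) -> caps B=0 W=1
Move 11: B@(3,2) -> caps B=0 W=1

Answer: 0 1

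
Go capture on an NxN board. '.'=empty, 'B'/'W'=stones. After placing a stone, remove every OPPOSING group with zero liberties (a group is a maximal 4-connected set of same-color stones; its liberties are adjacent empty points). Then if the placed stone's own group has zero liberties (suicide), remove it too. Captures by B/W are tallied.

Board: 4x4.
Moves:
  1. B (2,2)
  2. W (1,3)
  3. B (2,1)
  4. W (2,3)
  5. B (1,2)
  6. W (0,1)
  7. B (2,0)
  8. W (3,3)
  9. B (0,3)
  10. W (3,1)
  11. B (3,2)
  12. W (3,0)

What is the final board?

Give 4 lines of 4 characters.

Move 1: B@(2,2) -> caps B=0 W=0
Move 2: W@(1,3) -> caps B=0 W=0
Move 3: B@(2,1) -> caps B=0 W=0
Move 4: W@(2,3) -> caps B=0 W=0
Move 5: B@(1,2) -> caps B=0 W=0
Move 6: W@(0,1) -> caps B=0 W=0
Move 7: B@(2,0) -> caps B=0 W=0
Move 8: W@(3,3) -> caps B=0 W=0
Move 9: B@(0,3) -> caps B=0 W=0
Move 10: W@(3,1) -> caps B=0 W=0
Move 11: B@(3,2) -> caps B=3 W=0
Move 12: W@(3,0) -> caps B=3 W=0

Answer: .W.B
..B.
BBB.
..B.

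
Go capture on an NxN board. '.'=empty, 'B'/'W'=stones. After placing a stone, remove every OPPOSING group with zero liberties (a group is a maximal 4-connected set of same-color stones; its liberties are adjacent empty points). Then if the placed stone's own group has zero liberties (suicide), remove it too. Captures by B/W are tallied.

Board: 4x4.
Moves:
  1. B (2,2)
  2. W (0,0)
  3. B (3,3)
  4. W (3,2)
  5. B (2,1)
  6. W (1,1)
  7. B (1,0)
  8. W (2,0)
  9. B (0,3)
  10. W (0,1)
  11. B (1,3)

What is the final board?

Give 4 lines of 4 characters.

Answer: WW.B
.W.B
WBB.
..WB

Derivation:
Move 1: B@(2,2) -> caps B=0 W=0
Move 2: W@(0,0) -> caps B=0 W=0
Move 3: B@(3,3) -> caps B=0 W=0
Move 4: W@(3,2) -> caps B=0 W=0
Move 5: B@(2,1) -> caps B=0 W=0
Move 6: W@(1,1) -> caps B=0 W=0
Move 7: B@(1,0) -> caps B=0 W=0
Move 8: W@(2,0) -> caps B=0 W=1
Move 9: B@(0,3) -> caps B=0 W=1
Move 10: W@(0,1) -> caps B=0 W=1
Move 11: B@(1,3) -> caps B=0 W=1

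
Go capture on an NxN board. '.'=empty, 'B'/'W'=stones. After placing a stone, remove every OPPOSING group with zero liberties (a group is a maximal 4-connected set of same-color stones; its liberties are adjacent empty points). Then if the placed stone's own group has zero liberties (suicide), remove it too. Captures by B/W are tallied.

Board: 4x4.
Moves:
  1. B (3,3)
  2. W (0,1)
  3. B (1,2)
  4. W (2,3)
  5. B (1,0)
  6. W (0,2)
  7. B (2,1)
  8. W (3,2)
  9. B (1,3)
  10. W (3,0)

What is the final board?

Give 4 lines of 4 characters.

Move 1: B@(3,3) -> caps B=0 W=0
Move 2: W@(0,1) -> caps B=0 W=0
Move 3: B@(1,2) -> caps B=0 W=0
Move 4: W@(2,3) -> caps B=0 W=0
Move 5: B@(1,0) -> caps B=0 W=0
Move 6: W@(0,2) -> caps B=0 W=0
Move 7: B@(2,1) -> caps B=0 W=0
Move 8: W@(3,2) -> caps B=0 W=1
Move 9: B@(1,3) -> caps B=0 W=1
Move 10: W@(3,0) -> caps B=0 W=1

Answer: .WW.
B.BB
.B.W
W.W.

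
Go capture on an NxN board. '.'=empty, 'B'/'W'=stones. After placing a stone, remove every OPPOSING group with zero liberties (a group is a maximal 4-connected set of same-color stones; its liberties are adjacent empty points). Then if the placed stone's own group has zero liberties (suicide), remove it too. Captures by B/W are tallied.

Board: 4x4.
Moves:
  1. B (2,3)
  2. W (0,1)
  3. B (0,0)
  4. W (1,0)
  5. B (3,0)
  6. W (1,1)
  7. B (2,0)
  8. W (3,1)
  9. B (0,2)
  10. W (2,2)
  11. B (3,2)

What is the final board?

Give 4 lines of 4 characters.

Answer: .WB.
WW..
B.WB
BWB.

Derivation:
Move 1: B@(2,3) -> caps B=0 W=0
Move 2: W@(0,1) -> caps B=0 W=0
Move 3: B@(0,0) -> caps B=0 W=0
Move 4: W@(1,0) -> caps B=0 W=1
Move 5: B@(3,0) -> caps B=0 W=1
Move 6: W@(1,1) -> caps B=0 W=1
Move 7: B@(2,0) -> caps B=0 W=1
Move 8: W@(3,1) -> caps B=0 W=1
Move 9: B@(0,2) -> caps B=0 W=1
Move 10: W@(2,2) -> caps B=0 W=1
Move 11: B@(3,2) -> caps B=0 W=1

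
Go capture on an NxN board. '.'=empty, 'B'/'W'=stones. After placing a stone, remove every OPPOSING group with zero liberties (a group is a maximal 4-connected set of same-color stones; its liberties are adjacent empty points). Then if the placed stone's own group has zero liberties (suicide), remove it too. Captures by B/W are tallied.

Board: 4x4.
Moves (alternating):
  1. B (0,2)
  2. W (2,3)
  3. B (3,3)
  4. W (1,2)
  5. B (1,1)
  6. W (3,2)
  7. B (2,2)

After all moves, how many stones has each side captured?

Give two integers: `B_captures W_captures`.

Move 1: B@(0,2) -> caps B=0 W=0
Move 2: W@(2,3) -> caps B=0 W=0
Move 3: B@(3,3) -> caps B=0 W=0
Move 4: W@(1,2) -> caps B=0 W=0
Move 5: B@(1,1) -> caps B=0 W=0
Move 6: W@(3,2) -> caps B=0 W=1
Move 7: B@(2,2) -> caps B=0 W=1

Answer: 0 1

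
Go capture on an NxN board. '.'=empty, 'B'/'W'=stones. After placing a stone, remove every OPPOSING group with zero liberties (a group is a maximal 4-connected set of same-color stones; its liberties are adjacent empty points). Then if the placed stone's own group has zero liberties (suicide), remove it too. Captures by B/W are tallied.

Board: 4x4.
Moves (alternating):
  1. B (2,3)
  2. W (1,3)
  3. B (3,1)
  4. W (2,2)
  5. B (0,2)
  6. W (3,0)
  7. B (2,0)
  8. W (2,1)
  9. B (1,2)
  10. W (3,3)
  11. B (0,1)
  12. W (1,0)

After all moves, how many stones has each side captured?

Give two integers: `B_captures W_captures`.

Answer: 1 1

Derivation:
Move 1: B@(2,3) -> caps B=0 W=0
Move 2: W@(1,3) -> caps B=0 W=0
Move 3: B@(3,1) -> caps B=0 W=0
Move 4: W@(2,2) -> caps B=0 W=0
Move 5: B@(0,2) -> caps B=0 W=0
Move 6: W@(3,0) -> caps B=0 W=0
Move 7: B@(2,0) -> caps B=1 W=0
Move 8: W@(2,1) -> caps B=1 W=0
Move 9: B@(1,2) -> caps B=1 W=0
Move 10: W@(3,3) -> caps B=1 W=1
Move 11: B@(0,1) -> caps B=1 W=1
Move 12: W@(1,0) -> caps B=1 W=1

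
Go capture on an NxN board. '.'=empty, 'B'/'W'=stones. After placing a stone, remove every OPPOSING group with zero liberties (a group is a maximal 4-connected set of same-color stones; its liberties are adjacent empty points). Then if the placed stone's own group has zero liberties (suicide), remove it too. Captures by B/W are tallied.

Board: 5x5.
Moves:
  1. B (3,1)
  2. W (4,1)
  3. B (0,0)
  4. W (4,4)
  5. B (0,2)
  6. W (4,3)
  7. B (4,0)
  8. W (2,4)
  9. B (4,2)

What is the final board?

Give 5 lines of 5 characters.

Move 1: B@(3,1) -> caps B=0 W=0
Move 2: W@(4,1) -> caps B=0 W=0
Move 3: B@(0,0) -> caps B=0 W=0
Move 4: W@(4,4) -> caps B=0 W=0
Move 5: B@(0,2) -> caps B=0 W=0
Move 6: W@(4,3) -> caps B=0 W=0
Move 7: B@(4,0) -> caps B=0 W=0
Move 8: W@(2,4) -> caps B=0 W=0
Move 9: B@(4,2) -> caps B=1 W=0

Answer: B.B..
.....
....W
.B...
B.BWW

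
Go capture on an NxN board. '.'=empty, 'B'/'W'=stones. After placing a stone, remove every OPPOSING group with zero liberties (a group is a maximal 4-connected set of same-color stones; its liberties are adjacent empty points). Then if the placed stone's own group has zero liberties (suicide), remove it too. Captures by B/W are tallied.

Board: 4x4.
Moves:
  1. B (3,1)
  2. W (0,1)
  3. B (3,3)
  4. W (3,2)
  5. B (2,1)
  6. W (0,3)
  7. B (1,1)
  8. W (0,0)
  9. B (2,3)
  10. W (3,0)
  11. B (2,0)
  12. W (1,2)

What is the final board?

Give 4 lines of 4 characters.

Move 1: B@(3,1) -> caps B=0 W=0
Move 2: W@(0,1) -> caps B=0 W=0
Move 3: B@(3,3) -> caps B=0 W=0
Move 4: W@(3,2) -> caps B=0 W=0
Move 5: B@(2,1) -> caps B=0 W=0
Move 6: W@(0,3) -> caps B=0 W=0
Move 7: B@(1,1) -> caps B=0 W=0
Move 8: W@(0,0) -> caps B=0 W=0
Move 9: B@(2,3) -> caps B=0 W=0
Move 10: W@(3,0) -> caps B=0 W=0
Move 11: B@(2,0) -> caps B=1 W=0
Move 12: W@(1,2) -> caps B=1 W=0

Answer: WW.W
.BW.
BB.B
.BWB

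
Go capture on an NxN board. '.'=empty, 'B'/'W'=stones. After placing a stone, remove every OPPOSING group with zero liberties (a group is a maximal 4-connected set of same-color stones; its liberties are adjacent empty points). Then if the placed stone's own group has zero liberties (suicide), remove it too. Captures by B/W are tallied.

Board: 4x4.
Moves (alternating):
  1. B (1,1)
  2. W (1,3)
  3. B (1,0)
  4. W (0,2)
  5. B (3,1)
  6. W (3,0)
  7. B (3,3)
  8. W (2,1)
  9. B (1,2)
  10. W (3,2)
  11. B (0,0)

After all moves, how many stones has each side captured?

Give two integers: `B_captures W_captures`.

Move 1: B@(1,1) -> caps B=0 W=0
Move 2: W@(1,3) -> caps B=0 W=0
Move 3: B@(1,0) -> caps B=0 W=0
Move 4: W@(0,2) -> caps B=0 W=0
Move 5: B@(3,1) -> caps B=0 W=0
Move 6: W@(3,0) -> caps B=0 W=0
Move 7: B@(3,3) -> caps B=0 W=0
Move 8: W@(2,1) -> caps B=0 W=0
Move 9: B@(1,2) -> caps B=0 W=0
Move 10: W@(3,2) -> caps B=0 W=1
Move 11: B@(0,0) -> caps B=0 W=1

Answer: 0 1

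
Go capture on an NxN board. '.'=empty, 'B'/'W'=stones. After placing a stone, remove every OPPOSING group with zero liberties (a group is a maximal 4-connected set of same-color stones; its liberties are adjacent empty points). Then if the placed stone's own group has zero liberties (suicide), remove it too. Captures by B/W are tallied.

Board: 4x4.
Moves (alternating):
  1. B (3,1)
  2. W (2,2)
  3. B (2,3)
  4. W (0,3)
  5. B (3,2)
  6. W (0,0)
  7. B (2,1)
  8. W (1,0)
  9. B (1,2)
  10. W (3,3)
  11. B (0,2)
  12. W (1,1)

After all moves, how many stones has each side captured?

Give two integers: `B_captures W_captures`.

Answer: 1 0

Derivation:
Move 1: B@(3,1) -> caps B=0 W=0
Move 2: W@(2,2) -> caps B=0 W=0
Move 3: B@(2,3) -> caps B=0 W=0
Move 4: W@(0,3) -> caps B=0 W=0
Move 5: B@(3,2) -> caps B=0 W=0
Move 6: W@(0,0) -> caps B=0 W=0
Move 7: B@(2,1) -> caps B=0 W=0
Move 8: W@(1,0) -> caps B=0 W=0
Move 9: B@(1,2) -> caps B=1 W=0
Move 10: W@(3,3) -> caps B=1 W=0
Move 11: B@(0,2) -> caps B=1 W=0
Move 12: W@(1,1) -> caps B=1 W=0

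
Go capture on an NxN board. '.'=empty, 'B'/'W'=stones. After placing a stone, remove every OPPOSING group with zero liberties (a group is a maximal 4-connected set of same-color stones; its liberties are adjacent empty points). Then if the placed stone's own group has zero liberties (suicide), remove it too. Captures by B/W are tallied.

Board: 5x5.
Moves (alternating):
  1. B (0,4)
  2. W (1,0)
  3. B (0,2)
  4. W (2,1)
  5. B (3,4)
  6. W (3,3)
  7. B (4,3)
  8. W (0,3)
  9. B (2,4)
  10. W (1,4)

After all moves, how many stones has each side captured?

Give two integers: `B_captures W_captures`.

Move 1: B@(0,4) -> caps B=0 W=0
Move 2: W@(1,0) -> caps B=0 W=0
Move 3: B@(0,2) -> caps B=0 W=0
Move 4: W@(2,1) -> caps B=0 W=0
Move 5: B@(3,4) -> caps B=0 W=0
Move 6: W@(3,3) -> caps B=0 W=0
Move 7: B@(4,3) -> caps B=0 W=0
Move 8: W@(0,3) -> caps B=0 W=0
Move 9: B@(2,4) -> caps B=0 W=0
Move 10: W@(1,4) -> caps B=0 W=1

Answer: 0 1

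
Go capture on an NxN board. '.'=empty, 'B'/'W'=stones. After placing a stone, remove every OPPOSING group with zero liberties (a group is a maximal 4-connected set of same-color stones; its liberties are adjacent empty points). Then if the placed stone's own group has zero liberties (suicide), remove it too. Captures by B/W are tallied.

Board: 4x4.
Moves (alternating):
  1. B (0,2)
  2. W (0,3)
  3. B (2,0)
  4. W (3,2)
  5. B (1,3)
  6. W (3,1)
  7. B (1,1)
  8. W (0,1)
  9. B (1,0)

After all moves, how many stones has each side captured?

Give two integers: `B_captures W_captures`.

Answer: 1 0

Derivation:
Move 1: B@(0,2) -> caps B=0 W=0
Move 2: W@(0,3) -> caps B=0 W=0
Move 3: B@(2,0) -> caps B=0 W=0
Move 4: W@(3,2) -> caps B=0 W=0
Move 5: B@(1,3) -> caps B=1 W=0
Move 6: W@(3,1) -> caps B=1 W=0
Move 7: B@(1,1) -> caps B=1 W=0
Move 8: W@(0,1) -> caps B=1 W=0
Move 9: B@(1,0) -> caps B=1 W=0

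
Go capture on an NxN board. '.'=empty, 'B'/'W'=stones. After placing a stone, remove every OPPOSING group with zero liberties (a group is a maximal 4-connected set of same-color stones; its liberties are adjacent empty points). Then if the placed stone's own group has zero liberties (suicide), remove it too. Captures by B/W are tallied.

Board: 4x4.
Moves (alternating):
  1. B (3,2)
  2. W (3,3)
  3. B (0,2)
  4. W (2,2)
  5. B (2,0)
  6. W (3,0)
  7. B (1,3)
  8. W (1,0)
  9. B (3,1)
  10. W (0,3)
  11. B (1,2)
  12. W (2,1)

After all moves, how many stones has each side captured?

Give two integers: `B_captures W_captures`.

Answer: 1 0

Derivation:
Move 1: B@(3,2) -> caps B=0 W=0
Move 2: W@(3,3) -> caps B=0 W=0
Move 3: B@(0,2) -> caps B=0 W=0
Move 4: W@(2,2) -> caps B=0 W=0
Move 5: B@(2,0) -> caps B=0 W=0
Move 6: W@(3,0) -> caps B=0 W=0
Move 7: B@(1,3) -> caps B=0 W=0
Move 8: W@(1,0) -> caps B=0 W=0
Move 9: B@(3,1) -> caps B=1 W=0
Move 10: W@(0,3) -> caps B=1 W=0
Move 11: B@(1,2) -> caps B=1 W=0
Move 12: W@(2,1) -> caps B=1 W=0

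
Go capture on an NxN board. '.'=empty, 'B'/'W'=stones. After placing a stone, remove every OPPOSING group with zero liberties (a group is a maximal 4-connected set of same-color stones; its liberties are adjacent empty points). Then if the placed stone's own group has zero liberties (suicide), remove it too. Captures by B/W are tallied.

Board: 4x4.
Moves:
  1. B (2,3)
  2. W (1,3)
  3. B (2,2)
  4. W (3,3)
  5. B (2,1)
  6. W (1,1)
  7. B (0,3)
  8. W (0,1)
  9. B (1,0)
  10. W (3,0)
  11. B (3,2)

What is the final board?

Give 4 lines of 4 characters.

Move 1: B@(2,3) -> caps B=0 W=0
Move 2: W@(1,3) -> caps B=0 W=0
Move 3: B@(2,2) -> caps B=0 W=0
Move 4: W@(3,3) -> caps B=0 W=0
Move 5: B@(2,1) -> caps B=0 W=0
Move 6: W@(1,1) -> caps B=0 W=0
Move 7: B@(0,3) -> caps B=0 W=0
Move 8: W@(0,1) -> caps B=0 W=0
Move 9: B@(1,0) -> caps B=0 W=0
Move 10: W@(3,0) -> caps B=0 W=0
Move 11: B@(3,2) -> caps B=1 W=0

Answer: .W.B
BW.W
.BBB
W.B.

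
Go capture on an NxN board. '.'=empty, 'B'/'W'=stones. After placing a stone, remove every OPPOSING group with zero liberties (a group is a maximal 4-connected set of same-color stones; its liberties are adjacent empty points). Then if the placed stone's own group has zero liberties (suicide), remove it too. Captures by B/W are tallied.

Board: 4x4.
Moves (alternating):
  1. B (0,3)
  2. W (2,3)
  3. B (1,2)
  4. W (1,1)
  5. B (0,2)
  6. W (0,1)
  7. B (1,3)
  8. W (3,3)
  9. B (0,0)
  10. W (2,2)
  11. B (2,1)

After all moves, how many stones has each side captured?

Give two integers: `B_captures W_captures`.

Answer: 0 4

Derivation:
Move 1: B@(0,3) -> caps B=0 W=0
Move 2: W@(2,3) -> caps B=0 W=0
Move 3: B@(1,2) -> caps B=0 W=0
Move 4: W@(1,1) -> caps B=0 W=0
Move 5: B@(0,2) -> caps B=0 W=0
Move 6: W@(0,1) -> caps B=0 W=0
Move 7: B@(1,3) -> caps B=0 W=0
Move 8: W@(3,3) -> caps B=0 W=0
Move 9: B@(0,0) -> caps B=0 W=0
Move 10: W@(2,2) -> caps B=0 W=4
Move 11: B@(2,1) -> caps B=0 W=4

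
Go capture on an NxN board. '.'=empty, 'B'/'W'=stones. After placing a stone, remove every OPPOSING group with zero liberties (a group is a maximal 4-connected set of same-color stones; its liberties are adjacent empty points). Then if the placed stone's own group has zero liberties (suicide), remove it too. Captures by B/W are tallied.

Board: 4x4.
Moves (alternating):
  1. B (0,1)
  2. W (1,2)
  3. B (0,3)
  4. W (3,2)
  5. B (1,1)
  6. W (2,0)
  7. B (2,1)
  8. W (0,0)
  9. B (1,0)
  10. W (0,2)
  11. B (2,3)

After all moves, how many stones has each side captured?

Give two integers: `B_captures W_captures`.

Answer: 1 0

Derivation:
Move 1: B@(0,1) -> caps B=0 W=0
Move 2: W@(1,2) -> caps B=0 W=0
Move 3: B@(0,3) -> caps B=0 W=0
Move 4: W@(3,2) -> caps B=0 W=0
Move 5: B@(1,1) -> caps B=0 W=0
Move 6: W@(2,0) -> caps B=0 W=0
Move 7: B@(2,1) -> caps B=0 W=0
Move 8: W@(0,0) -> caps B=0 W=0
Move 9: B@(1,0) -> caps B=1 W=0
Move 10: W@(0,2) -> caps B=1 W=0
Move 11: B@(2,3) -> caps B=1 W=0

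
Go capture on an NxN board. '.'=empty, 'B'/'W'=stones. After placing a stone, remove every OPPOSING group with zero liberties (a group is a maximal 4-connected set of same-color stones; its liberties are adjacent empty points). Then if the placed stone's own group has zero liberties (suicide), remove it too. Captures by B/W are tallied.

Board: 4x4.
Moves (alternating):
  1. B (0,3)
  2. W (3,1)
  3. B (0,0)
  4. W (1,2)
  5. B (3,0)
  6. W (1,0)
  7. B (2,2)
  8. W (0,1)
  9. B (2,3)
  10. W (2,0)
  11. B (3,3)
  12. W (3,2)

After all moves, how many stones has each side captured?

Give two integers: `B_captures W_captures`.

Answer: 0 2

Derivation:
Move 1: B@(0,3) -> caps B=0 W=0
Move 2: W@(3,1) -> caps B=0 W=0
Move 3: B@(0,0) -> caps B=0 W=0
Move 4: W@(1,2) -> caps B=0 W=0
Move 5: B@(3,0) -> caps B=0 W=0
Move 6: W@(1,0) -> caps B=0 W=0
Move 7: B@(2,2) -> caps B=0 W=0
Move 8: W@(0,1) -> caps B=0 W=1
Move 9: B@(2,3) -> caps B=0 W=1
Move 10: W@(2,0) -> caps B=0 W=2
Move 11: B@(3,3) -> caps B=0 W=2
Move 12: W@(3,2) -> caps B=0 W=2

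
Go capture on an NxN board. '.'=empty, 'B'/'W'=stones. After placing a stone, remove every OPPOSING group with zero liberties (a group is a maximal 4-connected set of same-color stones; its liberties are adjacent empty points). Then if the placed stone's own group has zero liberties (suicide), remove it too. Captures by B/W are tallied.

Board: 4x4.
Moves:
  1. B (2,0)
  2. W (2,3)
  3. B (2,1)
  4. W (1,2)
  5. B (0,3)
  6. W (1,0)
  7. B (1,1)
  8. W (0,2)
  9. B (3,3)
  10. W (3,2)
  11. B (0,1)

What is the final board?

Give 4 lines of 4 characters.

Answer: .BWB
WBW.
BB.W
..W.

Derivation:
Move 1: B@(2,0) -> caps B=0 W=0
Move 2: W@(2,3) -> caps B=0 W=0
Move 3: B@(2,1) -> caps B=0 W=0
Move 4: W@(1,2) -> caps B=0 W=0
Move 5: B@(0,3) -> caps B=0 W=0
Move 6: W@(1,0) -> caps B=0 W=0
Move 7: B@(1,1) -> caps B=0 W=0
Move 8: W@(0,2) -> caps B=0 W=0
Move 9: B@(3,3) -> caps B=0 W=0
Move 10: W@(3,2) -> caps B=0 W=1
Move 11: B@(0,1) -> caps B=0 W=1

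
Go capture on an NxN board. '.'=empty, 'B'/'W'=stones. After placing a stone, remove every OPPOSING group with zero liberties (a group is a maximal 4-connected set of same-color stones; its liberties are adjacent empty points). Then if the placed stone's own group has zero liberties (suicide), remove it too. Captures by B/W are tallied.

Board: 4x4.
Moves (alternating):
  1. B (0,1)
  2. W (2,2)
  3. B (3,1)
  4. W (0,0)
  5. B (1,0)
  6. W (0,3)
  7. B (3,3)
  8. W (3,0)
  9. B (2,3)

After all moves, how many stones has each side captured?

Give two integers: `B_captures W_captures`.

Move 1: B@(0,1) -> caps B=0 W=0
Move 2: W@(2,2) -> caps B=0 W=0
Move 3: B@(3,1) -> caps B=0 W=0
Move 4: W@(0,0) -> caps B=0 W=0
Move 5: B@(1,0) -> caps B=1 W=0
Move 6: W@(0,3) -> caps B=1 W=0
Move 7: B@(3,3) -> caps B=1 W=0
Move 8: W@(3,0) -> caps B=1 W=0
Move 9: B@(2,3) -> caps B=1 W=0

Answer: 1 0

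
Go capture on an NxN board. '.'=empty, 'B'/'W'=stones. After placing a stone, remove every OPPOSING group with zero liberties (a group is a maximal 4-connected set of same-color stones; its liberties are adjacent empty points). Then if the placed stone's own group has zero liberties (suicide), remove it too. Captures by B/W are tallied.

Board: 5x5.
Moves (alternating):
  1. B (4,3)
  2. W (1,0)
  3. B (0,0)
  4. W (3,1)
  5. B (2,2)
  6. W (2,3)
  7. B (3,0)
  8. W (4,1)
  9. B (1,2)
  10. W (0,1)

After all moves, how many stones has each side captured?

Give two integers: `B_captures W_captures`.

Answer: 0 1

Derivation:
Move 1: B@(4,3) -> caps B=0 W=0
Move 2: W@(1,0) -> caps B=0 W=0
Move 3: B@(0,0) -> caps B=0 W=0
Move 4: W@(3,1) -> caps B=0 W=0
Move 5: B@(2,2) -> caps B=0 W=0
Move 6: W@(2,3) -> caps B=0 W=0
Move 7: B@(3,0) -> caps B=0 W=0
Move 8: W@(4,1) -> caps B=0 W=0
Move 9: B@(1,2) -> caps B=0 W=0
Move 10: W@(0,1) -> caps B=0 W=1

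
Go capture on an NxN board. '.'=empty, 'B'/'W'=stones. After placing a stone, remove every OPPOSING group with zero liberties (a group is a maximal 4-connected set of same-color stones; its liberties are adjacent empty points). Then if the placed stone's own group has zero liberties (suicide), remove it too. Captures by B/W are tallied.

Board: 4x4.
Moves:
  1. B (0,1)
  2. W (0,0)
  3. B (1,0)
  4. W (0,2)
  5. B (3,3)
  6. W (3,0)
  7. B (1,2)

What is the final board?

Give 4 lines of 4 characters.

Move 1: B@(0,1) -> caps B=0 W=0
Move 2: W@(0,0) -> caps B=0 W=0
Move 3: B@(1,0) -> caps B=1 W=0
Move 4: W@(0,2) -> caps B=1 W=0
Move 5: B@(3,3) -> caps B=1 W=0
Move 6: W@(3,0) -> caps B=1 W=0
Move 7: B@(1,2) -> caps B=1 W=0

Answer: .BW.
B.B.
....
W..B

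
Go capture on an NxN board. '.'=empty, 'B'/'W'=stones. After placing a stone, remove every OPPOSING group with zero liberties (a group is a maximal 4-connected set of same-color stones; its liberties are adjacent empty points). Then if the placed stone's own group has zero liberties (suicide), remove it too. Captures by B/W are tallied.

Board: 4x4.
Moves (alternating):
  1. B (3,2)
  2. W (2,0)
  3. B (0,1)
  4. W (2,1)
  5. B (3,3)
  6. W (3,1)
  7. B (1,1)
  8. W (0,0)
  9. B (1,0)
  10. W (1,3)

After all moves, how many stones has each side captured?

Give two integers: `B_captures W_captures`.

Answer: 1 0

Derivation:
Move 1: B@(3,2) -> caps B=0 W=0
Move 2: W@(2,0) -> caps B=0 W=0
Move 3: B@(0,1) -> caps B=0 W=0
Move 4: W@(2,1) -> caps B=0 W=0
Move 5: B@(3,3) -> caps B=0 W=0
Move 6: W@(3,1) -> caps B=0 W=0
Move 7: B@(1,1) -> caps B=0 W=0
Move 8: W@(0,0) -> caps B=0 W=0
Move 9: B@(1,0) -> caps B=1 W=0
Move 10: W@(1,3) -> caps B=1 W=0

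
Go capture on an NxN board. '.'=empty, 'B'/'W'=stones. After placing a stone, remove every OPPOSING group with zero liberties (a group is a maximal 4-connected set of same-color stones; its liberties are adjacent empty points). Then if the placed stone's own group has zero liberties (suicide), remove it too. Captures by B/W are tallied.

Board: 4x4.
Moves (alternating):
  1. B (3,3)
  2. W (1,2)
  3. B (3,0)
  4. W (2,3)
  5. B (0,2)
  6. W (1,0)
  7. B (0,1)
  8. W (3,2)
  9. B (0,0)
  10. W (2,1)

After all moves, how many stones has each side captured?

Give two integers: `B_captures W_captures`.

Answer: 0 1

Derivation:
Move 1: B@(3,3) -> caps B=0 W=0
Move 2: W@(1,2) -> caps B=0 W=0
Move 3: B@(3,0) -> caps B=0 W=0
Move 4: W@(2,3) -> caps B=0 W=0
Move 5: B@(0,2) -> caps B=0 W=0
Move 6: W@(1,0) -> caps B=0 W=0
Move 7: B@(0,1) -> caps B=0 W=0
Move 8: W@(3,2) -> caps B=0 W=1
Move 9: B@(0,0) -> caps B=0 W=1
Move 10: W@(2,1) -> caps B=0 W=1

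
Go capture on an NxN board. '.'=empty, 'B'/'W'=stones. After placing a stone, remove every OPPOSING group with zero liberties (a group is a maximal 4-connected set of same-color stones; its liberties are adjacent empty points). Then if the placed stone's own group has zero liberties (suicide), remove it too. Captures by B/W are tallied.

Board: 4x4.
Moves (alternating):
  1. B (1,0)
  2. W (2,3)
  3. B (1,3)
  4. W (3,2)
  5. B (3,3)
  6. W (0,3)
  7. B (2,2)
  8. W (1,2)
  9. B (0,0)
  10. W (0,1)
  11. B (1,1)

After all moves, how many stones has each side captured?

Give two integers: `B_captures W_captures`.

Move 1: B@(1,0) -> caps B=0 W=0
Move 2: W@(2,3) -> caps B=0 W=0
Move 3: B@(1,3) -> caps B=0 W=0
Move 4: W@(3,2) -> caps B=0 W=0
Move 5: B@(3,3) -> caps B=0 W=0
Move 6: W@(0,3) -> caps B=0 W=0
Move 7: B@(2,2) -> caps B=0 W=0
Move 8: W@(1,2) -> caps B=0 W=1
Move 9: B@(0,0) -> caps B=0 W=1
Move 10: W@(0,1) -> caps B=0 W=1
Move 11: B@(1,1) -> caps B=0 W=1

Answer: 0 1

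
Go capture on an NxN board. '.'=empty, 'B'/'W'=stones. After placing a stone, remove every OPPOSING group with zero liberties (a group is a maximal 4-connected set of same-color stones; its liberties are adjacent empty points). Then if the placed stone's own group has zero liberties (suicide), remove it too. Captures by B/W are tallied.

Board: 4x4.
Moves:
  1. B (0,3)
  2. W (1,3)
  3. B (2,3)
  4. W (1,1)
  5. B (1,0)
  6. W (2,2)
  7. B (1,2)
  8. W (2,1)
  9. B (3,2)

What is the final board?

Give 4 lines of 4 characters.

Move 1: B@(0,3) -> caps B=0 W=0
Move 2: W@(1,3) -> caps B=0 W=0
Move 3: B@(2,3) -> caps B=0 W=0
Move 4: W@(1,1) -> caps B=0 W=0
Move 5: B@(1,0) -> caps B=0 W=0
Move 6: W@(2,2) -> caps B=0 W=0
Move 7: B@(1,2) -> caps B=1 W=0
Move 8: W@(2,1) -> caps B=1 W=0
Move 9: B@(3,2) -> caps B=1 W=0

Answer: ...B
BWB.
.WWB
..B.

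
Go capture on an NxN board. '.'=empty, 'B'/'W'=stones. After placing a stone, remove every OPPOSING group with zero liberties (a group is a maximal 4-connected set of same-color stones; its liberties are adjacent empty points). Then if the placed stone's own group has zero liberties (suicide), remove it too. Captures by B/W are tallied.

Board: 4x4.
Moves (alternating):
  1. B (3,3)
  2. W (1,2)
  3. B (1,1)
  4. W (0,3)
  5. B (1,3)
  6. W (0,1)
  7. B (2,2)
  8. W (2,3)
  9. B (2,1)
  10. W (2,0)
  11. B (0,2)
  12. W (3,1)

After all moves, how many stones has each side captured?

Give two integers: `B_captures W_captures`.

Answer: 0 1

Derivation:
Move 1: B@(3,3) -> caps B=0 W=0
Move 2: W@(1,2) -> caps B=0 W=0
Move 3: B@(1,1) -> caps B=0 W=0
Move 4: W@(0,3) -> caps B=0 W=0
Move 5: B@(1,3) -> caps B=0 W=0
Move 6: W@(0,1) -> caps B=0 W=0
Move 7: B@(2,2) -> caps B=0 W=0
Move 8: W@(2,3) -> caps B=0 W=1
Move 9: B@(2,1) -> caps B=0 W=1
Move 10: W@(2,0) -> caps B=0 W=1
Move 11: B@(0,2) -> caps B=0 W=1
Move 12: W@(3,1) -> caps B=0 W=1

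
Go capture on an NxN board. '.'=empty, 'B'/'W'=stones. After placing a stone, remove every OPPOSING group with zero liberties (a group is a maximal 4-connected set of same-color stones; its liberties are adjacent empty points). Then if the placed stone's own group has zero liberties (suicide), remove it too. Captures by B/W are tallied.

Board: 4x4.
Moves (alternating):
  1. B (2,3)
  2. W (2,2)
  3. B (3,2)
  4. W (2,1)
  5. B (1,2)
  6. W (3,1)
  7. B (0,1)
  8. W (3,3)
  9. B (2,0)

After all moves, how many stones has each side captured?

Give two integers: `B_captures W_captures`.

Move 1: B@(2,3) -> caps B=0 W=0
Move 2: W@(2,2) -> caps B=0 W=0
Move 3: B@(3,2) -> caps B=0 W=0
Move 4: W@(2,1) -> caps B=0 W=0
Move 5: B@(1,2) -> caps B=0 W=0
Move 6: W@(3,1) -> caps B=0 W=0
Move 7: B@(0,1) -> caps B=0 W=0
Move 8: W@(3,3) -> caps B=0 W=1
Move 9: B@(2,0) -> caps B=0 W=1

Answer: 0 1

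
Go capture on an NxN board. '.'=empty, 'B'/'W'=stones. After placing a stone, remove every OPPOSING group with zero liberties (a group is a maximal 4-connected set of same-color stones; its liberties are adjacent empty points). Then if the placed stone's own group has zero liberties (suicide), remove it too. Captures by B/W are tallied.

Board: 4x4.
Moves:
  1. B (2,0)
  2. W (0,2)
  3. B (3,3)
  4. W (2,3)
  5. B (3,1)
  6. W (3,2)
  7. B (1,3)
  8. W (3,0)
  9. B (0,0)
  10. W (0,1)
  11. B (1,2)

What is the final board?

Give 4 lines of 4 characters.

Answer: BWW.
..BB
B..W
.BW.

Derivation:
Move 1: B@(2,0) -> caps B=0 W=0
Move 2: W@(0,2) -> caps B=0 W=0
Move 3: B@(3,3) -> caps B=0 W=0
Move 4: W@(2,3) -> caps B=0 W=0
Move 5: B@(3,1) -> caps B=0 W=0
Move 6: W@(3,2) -> caps B=0 W=1
Move 7: B@(1,3) -> caps B=0 W=1
Move 8: W@(3,0) -> caps B=0 W=1
Move 9: B@(0,0) -> caps B=0 W=1
Move 10: W@(0,1) -> caps B=0 W=1
Move 11: B@(1,2) -> caps B=0 W=1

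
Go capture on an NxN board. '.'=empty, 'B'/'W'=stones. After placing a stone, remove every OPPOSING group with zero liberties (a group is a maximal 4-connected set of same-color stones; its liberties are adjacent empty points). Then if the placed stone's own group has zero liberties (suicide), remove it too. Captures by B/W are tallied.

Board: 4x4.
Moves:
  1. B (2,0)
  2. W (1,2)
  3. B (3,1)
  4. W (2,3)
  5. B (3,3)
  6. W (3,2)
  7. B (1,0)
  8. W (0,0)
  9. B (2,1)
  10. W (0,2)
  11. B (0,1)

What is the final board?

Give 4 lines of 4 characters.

Answer: .BW.
B.W.
BB.W
.BW.

Derivation:
Move 1: B@(2,0) -> caps B=0 W=0
Move 2: W@(1,2) -> caps B=0 W=0
Move 3: B@(3,1) -> caps B=0 W=0
Move 4: W@(2,3) -> caps B=0 W=0
Move 5: B@(3,3) -> caps B=0 W=0
Move 6: W@(3,2) -> caps B=0 W=1
Move 7: B@(1,0) -> caps B=0 W=1
Move 8: W@(0,0) -> caps B=0 W=1
Move 9: B@(2,1) -> caps B=0 W=1
Move 10: W@(0,2) -> caps B=0 W=1
Move 11: B@(0,1) -> caps B=1 W=1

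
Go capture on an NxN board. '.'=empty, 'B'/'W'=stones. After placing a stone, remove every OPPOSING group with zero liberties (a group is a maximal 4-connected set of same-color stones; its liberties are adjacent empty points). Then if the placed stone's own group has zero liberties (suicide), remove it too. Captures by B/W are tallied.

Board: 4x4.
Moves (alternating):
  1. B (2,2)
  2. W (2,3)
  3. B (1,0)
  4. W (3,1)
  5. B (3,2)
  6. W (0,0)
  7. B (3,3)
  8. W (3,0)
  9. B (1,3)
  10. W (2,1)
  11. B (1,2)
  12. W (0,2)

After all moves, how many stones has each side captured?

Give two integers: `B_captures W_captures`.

Move 1: B@(2,2) -> caps B=0 W=0
Move 2: W@(2,3) -> caps B=0 W=0
Move 3: B@(1,0) -> caps B=0 W=0
Move 4: W@(3,1) -> caps B=0 W=0
Move 5: B@(3,2) -> caps B=0 W=0
Move 6: W@(0,0) -> caps B=0 W=0
Move 7: B@(3,3) -> caps B=0 W=0
Move 8: W@(3,0) -> caps B=0 W=0
Move 9: B@(1,3) -> caps B=1 W=0
Move 10: W@(2,1) -> caps B=1 W=0
Move 11: B@(1,2) -> caps B=1 W=0
Move 12: W@(0,2) -> caps B=1 W=0

Answer: 1 0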